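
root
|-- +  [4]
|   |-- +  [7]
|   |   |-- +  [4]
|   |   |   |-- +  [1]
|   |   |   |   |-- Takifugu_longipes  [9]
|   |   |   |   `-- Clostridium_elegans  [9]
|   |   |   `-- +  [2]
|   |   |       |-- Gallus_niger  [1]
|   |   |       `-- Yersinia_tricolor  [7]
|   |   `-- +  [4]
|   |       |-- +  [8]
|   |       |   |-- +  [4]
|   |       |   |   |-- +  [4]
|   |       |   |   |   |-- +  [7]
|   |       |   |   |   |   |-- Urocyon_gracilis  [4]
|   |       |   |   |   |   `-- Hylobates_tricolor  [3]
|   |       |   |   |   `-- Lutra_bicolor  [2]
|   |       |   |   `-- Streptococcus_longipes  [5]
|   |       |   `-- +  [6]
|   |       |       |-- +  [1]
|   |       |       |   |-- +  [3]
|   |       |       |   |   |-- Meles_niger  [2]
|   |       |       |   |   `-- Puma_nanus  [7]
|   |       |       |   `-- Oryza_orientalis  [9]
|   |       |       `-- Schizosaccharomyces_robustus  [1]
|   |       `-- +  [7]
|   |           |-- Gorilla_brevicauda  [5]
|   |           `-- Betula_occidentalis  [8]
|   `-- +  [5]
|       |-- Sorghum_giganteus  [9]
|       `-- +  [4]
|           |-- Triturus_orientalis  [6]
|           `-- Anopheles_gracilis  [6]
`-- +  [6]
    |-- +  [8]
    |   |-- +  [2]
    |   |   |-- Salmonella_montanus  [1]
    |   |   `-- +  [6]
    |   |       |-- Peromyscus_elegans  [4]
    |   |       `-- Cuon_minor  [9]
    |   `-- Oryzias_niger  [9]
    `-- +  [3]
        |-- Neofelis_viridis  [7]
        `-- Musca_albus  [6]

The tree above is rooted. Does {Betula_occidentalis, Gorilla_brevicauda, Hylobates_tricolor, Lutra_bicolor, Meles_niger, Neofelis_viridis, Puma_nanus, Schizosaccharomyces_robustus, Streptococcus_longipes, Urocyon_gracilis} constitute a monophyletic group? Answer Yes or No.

No

The MRCA of the listed taxa is the root, so the smallest clade containing them is the whole tree.
That clade also contains Anopheles_gracilis, Clostridium_elegans, Cuon_minor, Gallus_niger, Musca_albus, Oryza_orientalis, Oryzias_niger, Peromyscus_elegans, Salmonella_montanus, Sorghum_giganteus, Takifugu_longipes, Triturus_orientalis, Yersinia_tricolor, which are not in the proposed group, so the group is not monophyletic.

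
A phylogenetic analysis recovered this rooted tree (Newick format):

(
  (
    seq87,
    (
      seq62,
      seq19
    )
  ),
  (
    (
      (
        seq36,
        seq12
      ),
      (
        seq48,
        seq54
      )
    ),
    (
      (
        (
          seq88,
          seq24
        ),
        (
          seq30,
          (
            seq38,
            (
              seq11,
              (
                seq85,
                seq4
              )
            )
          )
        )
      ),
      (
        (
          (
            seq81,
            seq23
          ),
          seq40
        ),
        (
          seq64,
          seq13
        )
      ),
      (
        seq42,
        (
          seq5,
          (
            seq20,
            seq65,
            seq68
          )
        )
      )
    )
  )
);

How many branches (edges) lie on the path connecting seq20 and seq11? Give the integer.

The MRCA of seq20 and seq11 is the node subtending (((seq88,seq24),(seq30,(seq38,(seq11,(seq85,seq4))))),(((seq81,seq23),seq40),(seq64,seq13)),(seq42,(seq5,(seq20,seq65,seq68)))).
From seq20 up to that node: 4 branches. From seq11 up to the same node: 5 branches. Total: 4 + 5 = 9.

9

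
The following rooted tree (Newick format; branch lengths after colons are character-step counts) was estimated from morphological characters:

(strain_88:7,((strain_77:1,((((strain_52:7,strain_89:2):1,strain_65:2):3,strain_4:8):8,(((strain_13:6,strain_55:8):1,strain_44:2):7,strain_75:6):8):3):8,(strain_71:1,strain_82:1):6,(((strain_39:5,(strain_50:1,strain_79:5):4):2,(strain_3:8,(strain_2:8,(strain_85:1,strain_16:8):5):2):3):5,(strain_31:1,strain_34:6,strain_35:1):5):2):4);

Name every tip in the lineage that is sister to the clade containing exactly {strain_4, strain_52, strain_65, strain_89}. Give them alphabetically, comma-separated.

strain_13, strain_44, strain_55, strain_75

The clade containing exactly {strain_4, strain_52, strain_65, strain_89} attaches to the tree at the node subtending ((((strain_52,strain_89),strain_65),strain_4),(((strain_13,strain_55),strain_44),strain_75)).
The other lineage descending from that same node — the sister group — is (((strain_13,strain_55),strain_44),strain_75); its 4 tips in alphabetical order are the answer.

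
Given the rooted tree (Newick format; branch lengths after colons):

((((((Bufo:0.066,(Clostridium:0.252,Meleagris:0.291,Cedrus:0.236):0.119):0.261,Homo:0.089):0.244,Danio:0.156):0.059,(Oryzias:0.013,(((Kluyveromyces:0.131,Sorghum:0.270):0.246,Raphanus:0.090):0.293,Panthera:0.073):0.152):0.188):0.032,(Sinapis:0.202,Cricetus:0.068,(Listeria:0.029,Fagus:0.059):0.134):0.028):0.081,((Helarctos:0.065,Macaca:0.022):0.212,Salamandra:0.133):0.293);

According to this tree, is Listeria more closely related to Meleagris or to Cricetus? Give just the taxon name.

Cricetus

The MRCA of Listeria and Cricetus subtends (Sinapis,Cricetus,(Listeria,Fagus)) (4 taxa).
The MRCA of Listeria and Meleagris subtends (((((Bufo,(Clostridium,Meleagris,Cedrus)),Homo),Danio),(Oryzias,(((Kluyveromyces,Sorghum),Raphanus),Panthera))),(Sinapis,Cricetus,(Listeria,Fagus))) (15 taxa).
The first is nested inside the second, so Listeria shares a more recent common ancestor with Cricetus.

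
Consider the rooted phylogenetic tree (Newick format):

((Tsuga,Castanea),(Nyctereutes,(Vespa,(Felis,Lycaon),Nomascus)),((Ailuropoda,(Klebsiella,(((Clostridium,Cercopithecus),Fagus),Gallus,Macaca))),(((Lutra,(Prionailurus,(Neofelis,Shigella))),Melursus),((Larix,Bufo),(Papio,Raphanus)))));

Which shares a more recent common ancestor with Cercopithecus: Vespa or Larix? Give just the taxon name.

Larix

The MRCA of Cercopithecus and Larix subtends ((Ailuropoda,(Klebsiella,(((Clostridium,Cercopithecus),Fagus),Gallus,Macaca))),(((Lutra,(Prionailurus,(Neofelis,Shigella))),Melursus),((Larix,Bufo),(Papio,Raphanus)))) (16 taxa).
The MRCA of Cercopithecus and Vespa is the root, subtending the entire tree (23 taxa).
The first is nested inside the second, so Cercopithecus shares a more recent common ancestor with Larix.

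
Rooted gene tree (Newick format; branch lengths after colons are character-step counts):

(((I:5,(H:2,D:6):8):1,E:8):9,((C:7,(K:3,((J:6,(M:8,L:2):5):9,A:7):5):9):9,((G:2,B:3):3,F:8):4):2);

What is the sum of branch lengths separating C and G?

25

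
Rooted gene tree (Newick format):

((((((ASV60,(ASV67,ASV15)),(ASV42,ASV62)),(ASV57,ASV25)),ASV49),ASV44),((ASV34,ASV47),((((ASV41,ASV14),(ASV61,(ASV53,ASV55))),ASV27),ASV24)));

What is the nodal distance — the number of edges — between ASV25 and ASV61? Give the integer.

The MRCA of ASV25 and ASV61 is the root of the tree.
From ASV25 up to that node: 5 branches. From ASV61 up to the same node: 6 branches. Total: 5 + 6 = 11.

11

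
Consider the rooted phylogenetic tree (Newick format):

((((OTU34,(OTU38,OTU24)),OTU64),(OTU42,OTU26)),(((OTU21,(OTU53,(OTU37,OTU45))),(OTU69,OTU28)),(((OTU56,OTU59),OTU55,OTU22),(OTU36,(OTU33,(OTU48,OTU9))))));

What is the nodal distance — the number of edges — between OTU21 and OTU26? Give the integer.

The MRCA of OTU21 and OTU26 is the root of the tree.
From OTU21 up to that node: 4 branches. From OTU26 up to the same node: 3 branches. Total: 4 + 3 = 7.

7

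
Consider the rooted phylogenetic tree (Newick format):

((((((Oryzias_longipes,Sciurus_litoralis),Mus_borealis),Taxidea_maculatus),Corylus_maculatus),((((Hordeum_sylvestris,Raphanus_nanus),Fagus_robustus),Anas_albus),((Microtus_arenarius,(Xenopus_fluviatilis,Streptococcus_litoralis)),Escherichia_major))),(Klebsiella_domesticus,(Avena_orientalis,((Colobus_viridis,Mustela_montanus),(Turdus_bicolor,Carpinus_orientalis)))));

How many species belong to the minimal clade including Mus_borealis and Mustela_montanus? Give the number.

19

The MRCA of Mus_borealis and Mustela_montanus is the root, so the clade is the entire tree.
That clade contains 19 terminal taxa: Anas_albus, Avena_orientalis, Carpinus_orientalis, Colobus_viridis, Corylus_maculatus, Escherichia_major, Fagus_robustus, Hordeum_sylvestris, Klebsiella_domesticus, Microtus_arenarius, Mus_borealis, Mustela_montanus, Oryzias_longipes, Raphanus_nanus, Sciurus_litoralis, Streptococcus_litoralis, Taxidea_maculatus, Turdus_bicolor, Xenopus_fluviatilis.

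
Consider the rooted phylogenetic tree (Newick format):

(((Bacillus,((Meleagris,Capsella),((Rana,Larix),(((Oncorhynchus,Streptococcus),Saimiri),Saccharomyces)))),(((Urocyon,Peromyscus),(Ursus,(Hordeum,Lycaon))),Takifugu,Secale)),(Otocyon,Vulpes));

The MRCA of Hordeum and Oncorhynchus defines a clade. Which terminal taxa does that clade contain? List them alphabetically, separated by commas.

Tracing Hordeum: it sits inside (Hordeum,Lycaon).
Tracing Oncorhynchus: it sits inside (Oncorhynchus,Streptococcus).
The smallest clade enclosing both is ((Bacillus,((Meleagris,Capsella),((Rana,Larix),(((Oncorhynchus,Streptococcus),Saimiri),Saccharomyces)))),(((Urocyon,Peromyscus),(Ursus,(Hordeum,Lycaon))),Takifugu,Secale)); the answer is its 16 terminal taxa in alphabetical order.

Bacillus, Capsella, Hordeum, Larix, Lycaon, Meleagris, Oncorhynchus, Peromyscus, Rana, Saccharomyces, Saimiri, Secale, Streptococcus, Takifugu, Urocyon, Ursus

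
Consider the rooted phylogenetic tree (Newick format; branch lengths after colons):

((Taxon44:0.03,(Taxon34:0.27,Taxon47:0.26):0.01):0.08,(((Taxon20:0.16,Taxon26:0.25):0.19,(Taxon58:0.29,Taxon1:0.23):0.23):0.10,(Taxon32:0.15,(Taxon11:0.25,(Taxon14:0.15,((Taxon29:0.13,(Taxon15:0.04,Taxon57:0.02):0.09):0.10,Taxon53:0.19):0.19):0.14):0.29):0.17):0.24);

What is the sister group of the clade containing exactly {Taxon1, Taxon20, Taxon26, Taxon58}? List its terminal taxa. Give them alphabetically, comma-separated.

Taxon11, Taxon14, Taxon15, Taxon29, Taxon32, Taxon53, Taxon57

The clade containing exactly {Taxon1, Taxon20, Taxon26, Taxon58} attaches to the tree at the node subtending (((Taxon20,Taxon26),(Taxon58,Taxon1)),(Taxon32,(Taxon11,(Taxon14,((Taxon29,(Taxon15,Taxon57)),Taxon53))))).
The other lineage descending from that same node — the sister group — is (Taxon32,(Taxon11,(Taxon14,((Taxon29,(Taxon15,Taxon57)),Taxon53)))); its 7 tips in alphabetical order are the answer.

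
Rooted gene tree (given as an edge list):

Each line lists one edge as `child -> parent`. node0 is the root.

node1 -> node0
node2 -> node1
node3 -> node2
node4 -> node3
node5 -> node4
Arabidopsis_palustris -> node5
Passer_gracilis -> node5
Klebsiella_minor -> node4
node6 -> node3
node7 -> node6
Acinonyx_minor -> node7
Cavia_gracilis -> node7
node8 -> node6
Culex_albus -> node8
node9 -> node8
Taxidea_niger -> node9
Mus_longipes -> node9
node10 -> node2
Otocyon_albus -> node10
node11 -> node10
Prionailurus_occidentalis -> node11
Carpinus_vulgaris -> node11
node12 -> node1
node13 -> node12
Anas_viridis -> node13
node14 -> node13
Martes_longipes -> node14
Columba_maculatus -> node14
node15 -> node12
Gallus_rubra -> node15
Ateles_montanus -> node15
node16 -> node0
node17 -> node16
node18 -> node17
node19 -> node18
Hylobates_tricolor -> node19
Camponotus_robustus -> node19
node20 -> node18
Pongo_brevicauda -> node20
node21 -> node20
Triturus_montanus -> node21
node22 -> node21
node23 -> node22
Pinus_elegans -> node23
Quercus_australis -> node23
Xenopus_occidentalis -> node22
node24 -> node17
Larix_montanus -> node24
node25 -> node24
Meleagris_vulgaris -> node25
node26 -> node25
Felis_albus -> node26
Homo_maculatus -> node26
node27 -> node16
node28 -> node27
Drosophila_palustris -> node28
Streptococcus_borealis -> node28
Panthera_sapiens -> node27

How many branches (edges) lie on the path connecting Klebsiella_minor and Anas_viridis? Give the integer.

7

The MRCA of Klebsiella_minor and Anas_viridis is the node subtending (((((Arabidopsis_palustris,Passer_gracilis),Klebsiella_minor),((Acinonyx_minor,Cavia_gracilis),(Culex_albus,(Taxidea_niger,Mus_longipes)))),(Otocyon_albus,(Prionailurus_occidentalis,Carpinus_vulgaris))),((Anas_viridis,(Martes_longipes,Columba_maculatus)),(Gallus_rubra,Ateles_montanus))).
From Klebsiella_minor up to that node: 4 branches. From Anas_viridis up to the same node: 3 branches. Total: 4 + 3 = 7.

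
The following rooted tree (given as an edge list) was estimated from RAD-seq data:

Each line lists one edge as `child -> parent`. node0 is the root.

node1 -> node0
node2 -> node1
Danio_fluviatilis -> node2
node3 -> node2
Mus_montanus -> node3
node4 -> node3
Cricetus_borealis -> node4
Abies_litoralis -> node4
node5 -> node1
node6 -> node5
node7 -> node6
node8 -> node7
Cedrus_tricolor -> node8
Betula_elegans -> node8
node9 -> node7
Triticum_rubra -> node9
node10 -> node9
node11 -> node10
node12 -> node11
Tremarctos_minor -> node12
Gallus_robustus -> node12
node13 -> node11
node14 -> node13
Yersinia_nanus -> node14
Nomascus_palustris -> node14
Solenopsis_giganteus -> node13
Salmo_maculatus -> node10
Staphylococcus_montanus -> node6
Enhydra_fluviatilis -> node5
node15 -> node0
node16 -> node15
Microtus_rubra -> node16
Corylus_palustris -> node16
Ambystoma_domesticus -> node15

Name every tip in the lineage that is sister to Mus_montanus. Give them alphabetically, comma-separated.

Abies_litoralis, Cricetus_borealis

Mus_montanus attaches to the tree at the node subtending (Mus_montanus,(Cricetus_borealis,Abies_litoralis)).
The other lineage descending from that same node — the sister group — is (Cricetus_borealis,Abies_litoralis); its 2 tips in alphabetical order are the answer.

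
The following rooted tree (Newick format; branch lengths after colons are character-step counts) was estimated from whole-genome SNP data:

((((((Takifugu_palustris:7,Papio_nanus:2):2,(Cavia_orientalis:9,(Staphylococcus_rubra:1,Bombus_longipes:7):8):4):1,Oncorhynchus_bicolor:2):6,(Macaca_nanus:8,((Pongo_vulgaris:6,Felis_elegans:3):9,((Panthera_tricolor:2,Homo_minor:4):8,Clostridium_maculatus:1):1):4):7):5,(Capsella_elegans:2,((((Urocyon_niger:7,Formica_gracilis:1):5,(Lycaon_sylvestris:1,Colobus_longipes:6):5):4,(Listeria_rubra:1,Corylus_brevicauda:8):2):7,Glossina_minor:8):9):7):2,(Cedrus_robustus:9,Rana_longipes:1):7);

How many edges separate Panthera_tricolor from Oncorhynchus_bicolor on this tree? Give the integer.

7

The MRCA of Panthera_tricolor and Oncorhynchus_bicolor is the node subtending ((((Takifugu_palustris,Papio_nanus),(Cavia_orientalis,(Staphylococcus_rubra,Bombus_longipes))),Oncorhynchus_bicolor),(Macaca_nanus,((Pongo_vulgaris,Felis_elegans),((Panthera_tricolor,Homo_minor),Clostridium_maculatus)))).
From Panthera_tricolor up to that node: 5 branches. From Oncorhynchus_bicolor up to the same node: 2 branches. Total: 5 + 2 = 7.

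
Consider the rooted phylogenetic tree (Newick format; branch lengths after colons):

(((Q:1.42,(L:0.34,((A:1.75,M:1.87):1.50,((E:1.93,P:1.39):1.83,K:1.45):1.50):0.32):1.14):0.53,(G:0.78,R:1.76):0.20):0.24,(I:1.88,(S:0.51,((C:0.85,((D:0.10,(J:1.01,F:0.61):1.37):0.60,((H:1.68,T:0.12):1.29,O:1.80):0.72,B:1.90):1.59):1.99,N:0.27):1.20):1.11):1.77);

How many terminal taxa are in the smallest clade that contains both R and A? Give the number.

9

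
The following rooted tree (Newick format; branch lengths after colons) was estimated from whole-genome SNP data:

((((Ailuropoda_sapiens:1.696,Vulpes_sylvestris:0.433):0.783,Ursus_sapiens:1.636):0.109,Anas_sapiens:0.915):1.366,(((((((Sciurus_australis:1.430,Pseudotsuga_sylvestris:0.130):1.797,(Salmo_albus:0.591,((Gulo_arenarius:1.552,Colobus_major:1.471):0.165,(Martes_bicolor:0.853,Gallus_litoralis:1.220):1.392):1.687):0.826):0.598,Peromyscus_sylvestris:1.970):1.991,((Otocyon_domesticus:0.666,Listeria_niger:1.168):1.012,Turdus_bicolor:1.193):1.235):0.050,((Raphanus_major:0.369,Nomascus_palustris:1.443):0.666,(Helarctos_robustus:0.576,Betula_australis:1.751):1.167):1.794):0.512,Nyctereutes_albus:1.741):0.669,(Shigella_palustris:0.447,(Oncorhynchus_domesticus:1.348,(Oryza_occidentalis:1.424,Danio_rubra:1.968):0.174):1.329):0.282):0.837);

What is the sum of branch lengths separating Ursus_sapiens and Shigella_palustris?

The path runs Ursus_sapiens → … → MRCA → … → Shigella_palustris; the MRCA is the root of the tree.
Branch lengths along that path: 1.636 + 0.109 + 1.366 + 0.837 + 0.282 + 0.447 = 4.677.

4.677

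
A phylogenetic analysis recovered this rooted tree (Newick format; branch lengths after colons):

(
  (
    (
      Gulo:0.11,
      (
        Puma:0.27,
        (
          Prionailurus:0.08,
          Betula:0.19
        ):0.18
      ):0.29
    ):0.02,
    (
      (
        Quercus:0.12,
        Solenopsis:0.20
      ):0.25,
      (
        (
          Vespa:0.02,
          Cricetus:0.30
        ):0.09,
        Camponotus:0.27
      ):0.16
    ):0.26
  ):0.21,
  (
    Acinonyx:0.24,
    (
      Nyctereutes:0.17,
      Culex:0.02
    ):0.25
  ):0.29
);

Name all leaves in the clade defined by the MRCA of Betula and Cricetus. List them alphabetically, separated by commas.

Betula, Camponotus, Cricetus, Gulo, Prionailurus, Puma, Quercus, Solenopsis, Vespa

Tracing Betula: it sits inside (Prionailurus,Betula).
Tracing Cricetus: it sits inside (Vespa,Cricetus).
The smallest clade enclosing both is ((Gulo,(Puma,(Prionailurus,Betula))),((Quercus,Solenopsis),((Vespa,Cricetus),Camponotus))); the answer is its 9 terminal taxa in alphabetical order.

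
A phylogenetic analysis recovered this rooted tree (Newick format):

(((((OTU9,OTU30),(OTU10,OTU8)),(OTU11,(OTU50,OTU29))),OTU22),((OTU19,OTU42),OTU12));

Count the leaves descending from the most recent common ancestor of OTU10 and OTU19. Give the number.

11

The MRCA of OTU10 and OTU19 is the root, so the clade is the entire tree.
That clade contains 11 terminal taxa: OTU10, OTU11, OTU12, OTU19, OTU22, OTU29, OTU30, OTU42, OTU50, OTU8, OTU9.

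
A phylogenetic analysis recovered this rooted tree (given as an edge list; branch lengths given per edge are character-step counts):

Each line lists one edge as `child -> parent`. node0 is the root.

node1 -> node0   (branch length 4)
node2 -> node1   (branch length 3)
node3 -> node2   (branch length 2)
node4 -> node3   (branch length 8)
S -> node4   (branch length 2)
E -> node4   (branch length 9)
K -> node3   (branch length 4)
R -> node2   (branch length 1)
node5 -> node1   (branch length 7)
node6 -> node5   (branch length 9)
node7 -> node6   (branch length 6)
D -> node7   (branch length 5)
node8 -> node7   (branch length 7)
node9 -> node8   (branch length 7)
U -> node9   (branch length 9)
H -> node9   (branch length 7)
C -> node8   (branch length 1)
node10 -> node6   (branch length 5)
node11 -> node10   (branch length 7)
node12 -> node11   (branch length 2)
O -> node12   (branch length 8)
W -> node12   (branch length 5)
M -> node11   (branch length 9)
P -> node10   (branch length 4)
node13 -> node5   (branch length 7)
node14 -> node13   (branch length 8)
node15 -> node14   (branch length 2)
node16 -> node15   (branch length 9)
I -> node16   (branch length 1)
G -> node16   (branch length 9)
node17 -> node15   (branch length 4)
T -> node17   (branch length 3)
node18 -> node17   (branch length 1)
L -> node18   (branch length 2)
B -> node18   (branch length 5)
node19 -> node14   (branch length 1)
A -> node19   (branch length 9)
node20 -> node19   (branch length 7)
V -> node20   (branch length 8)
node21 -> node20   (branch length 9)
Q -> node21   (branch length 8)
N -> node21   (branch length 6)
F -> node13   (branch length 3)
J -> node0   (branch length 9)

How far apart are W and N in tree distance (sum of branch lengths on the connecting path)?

66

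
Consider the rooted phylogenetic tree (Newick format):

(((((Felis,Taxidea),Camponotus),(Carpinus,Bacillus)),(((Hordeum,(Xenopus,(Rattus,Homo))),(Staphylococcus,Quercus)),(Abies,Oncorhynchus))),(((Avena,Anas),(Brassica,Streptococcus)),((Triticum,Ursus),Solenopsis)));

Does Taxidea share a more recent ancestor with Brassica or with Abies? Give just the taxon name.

The MRCA of Taxidea and Abies subtends ((((Felis,Taxidea),Camponotus),(Carpinus,Bacillus)),(((Hordeum,(Xenopus,(Rattus,Homo))),(Staphylococcus,Quercus)),(Abies,Oncorhynchus))) (13 taxa).
The MRCA of Taxidea and Brassica is the root, subtending the entire tree (20 taxa).
The first is nested inside the second, so Taxidea shares a more recent common ancestor with Abies.

Abies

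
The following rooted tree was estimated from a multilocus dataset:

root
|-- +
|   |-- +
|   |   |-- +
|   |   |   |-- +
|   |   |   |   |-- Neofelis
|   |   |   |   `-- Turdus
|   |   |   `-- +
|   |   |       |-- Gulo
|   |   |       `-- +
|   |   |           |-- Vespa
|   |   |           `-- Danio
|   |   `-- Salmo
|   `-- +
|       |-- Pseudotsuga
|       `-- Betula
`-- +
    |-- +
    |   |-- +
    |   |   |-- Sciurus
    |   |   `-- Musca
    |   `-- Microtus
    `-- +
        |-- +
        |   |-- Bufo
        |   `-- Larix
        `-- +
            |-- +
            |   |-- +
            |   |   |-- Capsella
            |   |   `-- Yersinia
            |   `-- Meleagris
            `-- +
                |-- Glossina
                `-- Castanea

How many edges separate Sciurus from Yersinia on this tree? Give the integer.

8

The MRCA of Sciurus and Yersinia is the node subtending (((Sciurus,Musca),Microtus),((Bufo,Larix),(((Capsella,Yersinia),Meleagris),(Glossina,Castanea)))).
From Sciurus up to that node: 3 branches. From Yersinia up to the same node: 5 branches. Total: 3 + 5 = 8.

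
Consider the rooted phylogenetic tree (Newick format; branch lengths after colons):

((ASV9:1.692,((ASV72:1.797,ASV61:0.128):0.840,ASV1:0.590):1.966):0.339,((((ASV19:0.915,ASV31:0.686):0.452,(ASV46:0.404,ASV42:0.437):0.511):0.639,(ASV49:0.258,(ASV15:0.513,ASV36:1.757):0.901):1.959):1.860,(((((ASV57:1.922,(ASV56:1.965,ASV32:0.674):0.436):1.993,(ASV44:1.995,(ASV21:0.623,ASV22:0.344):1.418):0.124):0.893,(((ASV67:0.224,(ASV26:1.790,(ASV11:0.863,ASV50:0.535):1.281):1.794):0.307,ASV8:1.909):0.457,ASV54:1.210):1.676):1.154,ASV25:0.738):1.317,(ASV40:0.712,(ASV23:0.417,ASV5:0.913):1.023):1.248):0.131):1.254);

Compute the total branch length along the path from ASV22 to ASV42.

8.828

The path runs ASV22 → … → MRCA → … → ASV42; the MRCA is the node subtending ((((ASV19,ASV31),(ASV46,ASV42)),(ASV49,(ASV15,ASV36))),(((((ASV57,(ASV56,ASV32)),(ASV44,(ASV21,ASV22))),(((ASV67,(ASV26,(ASV11,ASV50))),ASV8),ASV54)),ASV25),(ASV40,(ASV23,ASV5)))).
Branch lengths along that path: 0.344 + 1.418 + 0.124 + 0.893 + 1.154 + 1.317 + 0.131 + 1.860 + 0.639 + 0.511 + 0.437 = 8.828.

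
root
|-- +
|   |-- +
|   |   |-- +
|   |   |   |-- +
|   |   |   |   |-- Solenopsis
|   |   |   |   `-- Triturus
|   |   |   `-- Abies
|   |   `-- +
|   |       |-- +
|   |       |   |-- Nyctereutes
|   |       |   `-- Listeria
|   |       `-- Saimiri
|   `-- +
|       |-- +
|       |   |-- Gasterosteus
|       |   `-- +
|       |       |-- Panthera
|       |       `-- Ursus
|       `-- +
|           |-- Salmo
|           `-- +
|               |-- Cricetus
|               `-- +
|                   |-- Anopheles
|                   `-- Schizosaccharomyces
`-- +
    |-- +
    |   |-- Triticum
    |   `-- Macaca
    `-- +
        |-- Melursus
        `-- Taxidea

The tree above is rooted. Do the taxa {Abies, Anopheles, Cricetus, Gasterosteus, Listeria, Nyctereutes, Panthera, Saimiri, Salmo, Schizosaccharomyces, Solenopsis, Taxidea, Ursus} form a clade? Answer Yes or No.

No

The MRCA of the listed taxa is the root, so the smallest clade containing them is the whole tree.
That clade also contains Macaca, Melursus, Triticum, Triturus, which are not in the proposed group, so the group is not monophyletic.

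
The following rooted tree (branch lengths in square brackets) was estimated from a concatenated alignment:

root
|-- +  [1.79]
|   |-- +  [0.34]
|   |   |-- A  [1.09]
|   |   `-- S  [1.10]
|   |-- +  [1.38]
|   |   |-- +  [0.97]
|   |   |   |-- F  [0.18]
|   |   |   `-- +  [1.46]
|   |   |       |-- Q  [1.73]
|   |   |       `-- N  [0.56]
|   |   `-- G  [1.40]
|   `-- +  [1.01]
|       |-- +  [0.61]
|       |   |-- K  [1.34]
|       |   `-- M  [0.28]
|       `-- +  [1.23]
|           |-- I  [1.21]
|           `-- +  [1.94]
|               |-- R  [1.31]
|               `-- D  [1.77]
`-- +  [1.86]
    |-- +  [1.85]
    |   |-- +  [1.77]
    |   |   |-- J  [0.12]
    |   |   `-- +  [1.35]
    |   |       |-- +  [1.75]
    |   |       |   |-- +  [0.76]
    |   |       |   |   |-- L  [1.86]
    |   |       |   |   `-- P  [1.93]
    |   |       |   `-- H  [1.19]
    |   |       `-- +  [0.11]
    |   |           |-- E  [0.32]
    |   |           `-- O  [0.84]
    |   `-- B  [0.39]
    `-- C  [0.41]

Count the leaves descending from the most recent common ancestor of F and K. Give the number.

11

The MRCA of F and K is the node subtending ((A,S),((F,(Q,N)),G),((K,M),(I,(R,D)))).
That clade contains 11 terminal taxa: A, D, F, G, I, K, M, N, Q, R, S.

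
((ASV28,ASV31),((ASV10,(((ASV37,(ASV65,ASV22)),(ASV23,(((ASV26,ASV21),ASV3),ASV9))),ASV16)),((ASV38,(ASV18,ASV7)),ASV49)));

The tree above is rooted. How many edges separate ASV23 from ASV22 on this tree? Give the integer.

The MRCA of ASV23 and ASV22 is the node subtending ((ASV37,(ASV65,ASV22)),(ASV23,(((ASV26,ASV21),ASV3),ASV9))).
From ASV23 up to that node: 2 branches. From ASV22 up to the same node: 3 branches. Total: 2 + 3 = 5.

5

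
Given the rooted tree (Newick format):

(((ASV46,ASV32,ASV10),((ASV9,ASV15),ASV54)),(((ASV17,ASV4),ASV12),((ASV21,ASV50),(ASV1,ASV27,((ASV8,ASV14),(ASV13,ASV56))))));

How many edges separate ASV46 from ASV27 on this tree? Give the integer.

The MRCA of ASV46 and ASV27 is the root of the tree.
From ASV46 up to that node: 3 branches. From ASV27 up to the same node: 4 branches. Total: 3 + 4 = 7.

7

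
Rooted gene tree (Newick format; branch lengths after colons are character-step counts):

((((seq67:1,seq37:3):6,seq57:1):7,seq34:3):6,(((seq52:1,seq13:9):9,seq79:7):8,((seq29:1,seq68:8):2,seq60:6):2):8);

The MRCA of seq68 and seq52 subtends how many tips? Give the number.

6

The MRCA of seq68 and seq52 is the node subtending (((seq52,seq13),seq79),((seq29,seq68),seq60)).
That clade contains 6 terminal taxa: seq13, seq29, seq52, seq60, seq68, seq79.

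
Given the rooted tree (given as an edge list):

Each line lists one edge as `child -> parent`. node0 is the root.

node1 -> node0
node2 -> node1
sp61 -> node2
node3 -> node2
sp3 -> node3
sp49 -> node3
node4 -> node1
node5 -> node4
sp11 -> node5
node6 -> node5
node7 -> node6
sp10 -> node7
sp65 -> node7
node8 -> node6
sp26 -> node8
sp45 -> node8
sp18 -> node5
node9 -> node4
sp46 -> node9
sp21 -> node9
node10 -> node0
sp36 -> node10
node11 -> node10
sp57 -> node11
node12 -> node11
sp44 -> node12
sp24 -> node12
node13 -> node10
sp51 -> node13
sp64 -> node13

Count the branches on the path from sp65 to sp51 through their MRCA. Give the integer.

9

The MRCA of sp65 and sp51 is the root of the tree.
From sp65 up to that node: 6 branches. From sp51 up to the same node: 3 branches. Total: 6 + 3 = 9.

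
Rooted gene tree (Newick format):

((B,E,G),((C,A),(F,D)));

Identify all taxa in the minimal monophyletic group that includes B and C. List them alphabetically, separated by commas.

A, B, C, D, E, F, G

Tracing B: it sits inside (B,E,G).
Tracing C: it sits inside (C,A).
The smallest clade enclosing both is the whole tree (their MRCA is the root), so the answer is all 7 tips in alphabetical order.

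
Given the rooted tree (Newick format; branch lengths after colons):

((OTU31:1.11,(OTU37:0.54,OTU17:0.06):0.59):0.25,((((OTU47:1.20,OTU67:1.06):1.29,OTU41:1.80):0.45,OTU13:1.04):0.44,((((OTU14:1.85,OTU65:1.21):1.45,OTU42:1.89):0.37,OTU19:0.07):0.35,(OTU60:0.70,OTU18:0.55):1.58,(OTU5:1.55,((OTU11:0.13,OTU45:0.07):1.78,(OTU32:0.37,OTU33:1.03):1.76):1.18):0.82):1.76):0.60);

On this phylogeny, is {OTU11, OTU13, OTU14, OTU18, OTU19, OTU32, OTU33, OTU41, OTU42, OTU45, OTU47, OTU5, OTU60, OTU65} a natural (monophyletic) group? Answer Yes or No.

No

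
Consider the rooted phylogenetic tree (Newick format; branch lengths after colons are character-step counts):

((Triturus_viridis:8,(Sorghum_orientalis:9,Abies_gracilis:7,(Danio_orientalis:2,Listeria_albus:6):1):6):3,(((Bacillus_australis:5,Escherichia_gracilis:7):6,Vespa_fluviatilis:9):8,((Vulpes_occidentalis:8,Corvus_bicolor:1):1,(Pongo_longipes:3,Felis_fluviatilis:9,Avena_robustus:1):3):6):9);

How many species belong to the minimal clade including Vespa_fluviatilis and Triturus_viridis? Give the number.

The MRCA of Vespa_fluviatilis and Triturus_viridis is the root, so the clade is the entire tree.
That clade contains 13 terminal taxa: Abies_gracilis, Avena_robustus, Bacillus_australis, Corvus_bicolor, Danio_orientalis, Escherichia_gracilis, Felis_fluviatilis, Listeria_albus, Pongo_longipes, Sorghum_orientalis, Triturus_viridis, Vespa_fluviatilis, Vulpes_occidentalis.

13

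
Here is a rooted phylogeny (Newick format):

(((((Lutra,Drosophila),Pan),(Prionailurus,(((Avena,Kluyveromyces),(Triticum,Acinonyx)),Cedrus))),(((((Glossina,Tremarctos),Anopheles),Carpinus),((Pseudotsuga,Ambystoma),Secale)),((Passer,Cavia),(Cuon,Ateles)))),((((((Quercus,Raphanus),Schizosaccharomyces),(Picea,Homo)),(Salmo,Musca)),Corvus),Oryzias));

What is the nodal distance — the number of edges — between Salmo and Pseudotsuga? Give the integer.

11

The MRCA of Salmo and Pseudotsuga is the root of the tree.
From Salmo up to that node: 5 branches. From Pseudotsuga up to the same node: 6 branches. Total: 5 + 6 = 11.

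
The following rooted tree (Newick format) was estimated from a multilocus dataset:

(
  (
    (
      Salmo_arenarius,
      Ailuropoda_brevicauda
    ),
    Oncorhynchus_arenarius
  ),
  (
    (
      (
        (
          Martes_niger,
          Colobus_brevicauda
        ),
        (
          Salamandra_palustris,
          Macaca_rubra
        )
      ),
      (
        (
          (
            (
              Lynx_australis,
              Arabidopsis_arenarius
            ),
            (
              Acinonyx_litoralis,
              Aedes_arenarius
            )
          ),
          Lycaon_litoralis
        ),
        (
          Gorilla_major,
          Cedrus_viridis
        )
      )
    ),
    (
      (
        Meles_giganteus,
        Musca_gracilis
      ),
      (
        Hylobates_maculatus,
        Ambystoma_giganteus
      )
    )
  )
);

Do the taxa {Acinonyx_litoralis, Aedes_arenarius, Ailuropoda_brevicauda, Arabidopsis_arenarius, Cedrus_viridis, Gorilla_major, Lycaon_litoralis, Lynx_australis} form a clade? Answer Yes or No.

The MRCA of the listed taxa is the root, so the smallest clade containing them is the whole tree.
That clade also contains Ambystoma_giganteus, Colobus_brevicauda, Hylobates_maculatus, Macaca_rubra, Martes_niger, Meles_giganteus, Musca_gracilis, Oncorhynchus_arenarius, Salamandra_palustris, Salmo_arenarius, which are not in the proposed group, so the group is not monophyletic.

No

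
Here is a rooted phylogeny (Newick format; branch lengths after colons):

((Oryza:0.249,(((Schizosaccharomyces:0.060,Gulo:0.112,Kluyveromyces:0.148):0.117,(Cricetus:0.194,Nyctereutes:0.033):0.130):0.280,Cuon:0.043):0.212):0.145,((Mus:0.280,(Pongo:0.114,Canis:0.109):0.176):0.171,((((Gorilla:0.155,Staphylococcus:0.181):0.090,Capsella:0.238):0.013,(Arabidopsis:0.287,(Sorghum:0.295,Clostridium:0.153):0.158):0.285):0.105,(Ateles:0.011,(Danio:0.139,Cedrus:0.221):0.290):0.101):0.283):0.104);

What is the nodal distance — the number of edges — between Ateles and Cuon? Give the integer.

7

The MRCA of Ateles and Cuon is the root of the tree.
From Ateles up to that node: 4 branches. From Cuon up to the same node: 3 branches. Total: 4 + 3 = 7.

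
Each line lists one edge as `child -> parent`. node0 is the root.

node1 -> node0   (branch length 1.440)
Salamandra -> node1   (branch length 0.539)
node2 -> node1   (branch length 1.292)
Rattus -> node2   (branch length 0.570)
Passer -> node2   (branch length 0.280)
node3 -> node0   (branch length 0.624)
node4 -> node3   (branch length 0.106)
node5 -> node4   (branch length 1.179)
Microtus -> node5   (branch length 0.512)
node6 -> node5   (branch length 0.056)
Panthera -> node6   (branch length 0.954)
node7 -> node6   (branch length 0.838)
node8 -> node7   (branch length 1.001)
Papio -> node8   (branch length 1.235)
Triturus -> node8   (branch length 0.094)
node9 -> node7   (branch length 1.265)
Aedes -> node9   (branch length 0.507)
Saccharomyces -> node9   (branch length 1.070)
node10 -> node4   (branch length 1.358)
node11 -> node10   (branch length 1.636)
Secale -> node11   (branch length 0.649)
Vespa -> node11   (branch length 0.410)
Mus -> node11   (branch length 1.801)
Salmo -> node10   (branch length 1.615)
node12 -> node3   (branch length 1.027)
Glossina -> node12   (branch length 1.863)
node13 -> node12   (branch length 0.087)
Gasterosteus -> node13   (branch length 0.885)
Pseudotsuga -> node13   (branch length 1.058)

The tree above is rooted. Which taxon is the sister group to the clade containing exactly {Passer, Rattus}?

The clade containing exactly {Passer, Rattus} attaches to the tree at the node subtending (Salamandra,(Rattus,Passer)).
The other lineage descending from that same node — the sister group — is the single tip Salamandra.

Salamandra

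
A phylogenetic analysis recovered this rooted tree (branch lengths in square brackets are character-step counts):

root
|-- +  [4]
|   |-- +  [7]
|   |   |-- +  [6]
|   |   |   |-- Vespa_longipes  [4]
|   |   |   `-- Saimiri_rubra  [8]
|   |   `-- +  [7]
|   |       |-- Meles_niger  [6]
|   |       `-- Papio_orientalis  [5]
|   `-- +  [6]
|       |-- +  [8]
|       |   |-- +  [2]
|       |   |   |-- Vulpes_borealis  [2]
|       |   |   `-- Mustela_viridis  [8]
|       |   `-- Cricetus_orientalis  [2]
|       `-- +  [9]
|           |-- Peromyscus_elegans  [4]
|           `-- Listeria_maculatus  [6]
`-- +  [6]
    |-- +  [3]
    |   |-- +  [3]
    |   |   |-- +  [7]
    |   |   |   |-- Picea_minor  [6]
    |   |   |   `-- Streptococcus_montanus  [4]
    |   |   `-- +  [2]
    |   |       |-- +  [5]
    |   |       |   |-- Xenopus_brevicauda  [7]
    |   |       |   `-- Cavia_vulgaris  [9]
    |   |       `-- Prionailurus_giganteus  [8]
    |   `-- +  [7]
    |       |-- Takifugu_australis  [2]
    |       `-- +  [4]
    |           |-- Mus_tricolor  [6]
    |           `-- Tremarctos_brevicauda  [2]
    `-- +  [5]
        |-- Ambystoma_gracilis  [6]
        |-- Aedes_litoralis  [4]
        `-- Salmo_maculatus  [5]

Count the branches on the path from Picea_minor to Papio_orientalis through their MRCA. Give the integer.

The MRCA of Picea_minor and Papio_orientalis is the root of the tree.
From Picea_minor up to that node: 5 branches. From Papio_orientalis up to the same node: 4 branches. Total: 5 + 4 = 9.

9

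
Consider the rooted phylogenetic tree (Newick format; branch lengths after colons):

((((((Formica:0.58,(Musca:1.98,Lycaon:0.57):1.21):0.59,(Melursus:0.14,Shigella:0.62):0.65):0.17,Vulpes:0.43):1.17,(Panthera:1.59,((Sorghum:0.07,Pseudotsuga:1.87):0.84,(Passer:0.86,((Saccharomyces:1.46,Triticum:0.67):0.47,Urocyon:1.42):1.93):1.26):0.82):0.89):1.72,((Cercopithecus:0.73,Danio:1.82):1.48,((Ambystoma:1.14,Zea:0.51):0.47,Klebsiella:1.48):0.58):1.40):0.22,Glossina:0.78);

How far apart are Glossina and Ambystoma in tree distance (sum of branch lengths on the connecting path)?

4.59

The path runs Glossina → … → MRCA → … → Ambystoma; the MRCA is the root of the tree.
Branch lengths along that path: 0.78 + 0.22 + 1.40 + 0.58 + 0.47 + 1.14 = 4.59.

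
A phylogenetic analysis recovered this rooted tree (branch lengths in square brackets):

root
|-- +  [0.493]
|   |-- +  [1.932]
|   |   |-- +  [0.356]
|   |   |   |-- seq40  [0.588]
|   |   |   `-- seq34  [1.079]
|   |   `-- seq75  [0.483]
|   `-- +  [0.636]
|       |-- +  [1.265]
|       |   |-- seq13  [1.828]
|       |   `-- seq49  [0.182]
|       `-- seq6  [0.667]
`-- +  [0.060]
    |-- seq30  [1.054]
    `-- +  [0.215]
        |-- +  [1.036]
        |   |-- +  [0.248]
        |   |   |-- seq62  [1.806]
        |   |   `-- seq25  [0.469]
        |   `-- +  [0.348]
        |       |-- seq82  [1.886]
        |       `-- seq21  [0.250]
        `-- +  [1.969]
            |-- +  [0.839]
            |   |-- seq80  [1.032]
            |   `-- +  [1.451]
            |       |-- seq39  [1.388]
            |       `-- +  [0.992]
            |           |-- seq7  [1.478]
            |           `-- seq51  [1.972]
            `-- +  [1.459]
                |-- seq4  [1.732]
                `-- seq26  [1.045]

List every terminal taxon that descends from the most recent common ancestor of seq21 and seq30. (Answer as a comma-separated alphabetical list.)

Tracing seq21: it sits inside (seq82,seq21).
Tracing seq30: it sits inside (seq30,(((seq62,seq25),(seq82,seq21)),((seq80,(seq39,(seq7,seq51))),(seq4,seq26)))).
The smallest clade enclosing both is (seq30,(((seq62,seq25),(seq82,seq21)),((seq80,(seq39,(seq7,seq51))),(seq4,seq26)))); the answer is its 11 terminal taxa in alphabetical order.

seq21, seq25, seq26, seq30, seq39, seq4, seq51, seq62, seq7, seq80, seq82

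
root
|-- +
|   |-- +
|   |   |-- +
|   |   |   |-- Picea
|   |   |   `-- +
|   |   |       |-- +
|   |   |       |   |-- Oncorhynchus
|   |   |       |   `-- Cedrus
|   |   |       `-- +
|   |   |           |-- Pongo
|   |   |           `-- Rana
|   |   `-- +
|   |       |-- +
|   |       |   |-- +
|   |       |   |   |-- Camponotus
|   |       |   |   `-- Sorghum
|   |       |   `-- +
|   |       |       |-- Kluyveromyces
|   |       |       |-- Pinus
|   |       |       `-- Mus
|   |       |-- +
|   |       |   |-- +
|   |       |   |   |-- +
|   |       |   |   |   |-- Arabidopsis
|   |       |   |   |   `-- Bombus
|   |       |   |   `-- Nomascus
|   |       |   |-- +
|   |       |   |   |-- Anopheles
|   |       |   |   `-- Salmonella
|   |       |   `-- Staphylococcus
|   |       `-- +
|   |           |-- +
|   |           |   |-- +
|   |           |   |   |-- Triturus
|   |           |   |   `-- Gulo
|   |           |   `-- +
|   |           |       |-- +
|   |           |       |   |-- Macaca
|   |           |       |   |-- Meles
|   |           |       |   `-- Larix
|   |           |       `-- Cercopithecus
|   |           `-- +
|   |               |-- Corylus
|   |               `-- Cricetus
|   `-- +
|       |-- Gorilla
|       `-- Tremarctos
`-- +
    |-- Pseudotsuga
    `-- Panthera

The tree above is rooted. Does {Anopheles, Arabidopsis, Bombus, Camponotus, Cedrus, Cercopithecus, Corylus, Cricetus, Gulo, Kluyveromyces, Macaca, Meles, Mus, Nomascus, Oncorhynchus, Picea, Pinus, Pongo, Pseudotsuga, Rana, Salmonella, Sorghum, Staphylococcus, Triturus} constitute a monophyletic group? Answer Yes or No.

The MRCA of the listed taxa is the root, so the smallest clade containing them is the whole tree.
That clade also contains Gorilla, Larix, Panthera, Tremarctos, which are not in the proposed group, so the group is not monophyletic.

No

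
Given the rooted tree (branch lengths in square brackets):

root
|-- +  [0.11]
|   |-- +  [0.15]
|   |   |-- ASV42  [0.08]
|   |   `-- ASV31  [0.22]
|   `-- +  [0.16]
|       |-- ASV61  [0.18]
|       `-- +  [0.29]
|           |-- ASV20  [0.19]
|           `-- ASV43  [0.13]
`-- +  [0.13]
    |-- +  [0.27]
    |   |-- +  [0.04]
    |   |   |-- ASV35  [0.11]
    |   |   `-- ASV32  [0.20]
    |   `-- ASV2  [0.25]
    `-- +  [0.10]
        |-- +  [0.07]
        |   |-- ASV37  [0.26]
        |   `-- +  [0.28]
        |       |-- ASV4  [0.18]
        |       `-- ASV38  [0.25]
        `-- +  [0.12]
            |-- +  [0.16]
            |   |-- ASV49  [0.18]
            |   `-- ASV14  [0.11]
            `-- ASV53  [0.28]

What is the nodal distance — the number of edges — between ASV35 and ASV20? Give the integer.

The MRCA of ASV35 and ASV20 is the root of the tree.
From ASV35 up to that node: 4 branches. From ASV20 up to the same node: 4 branches. Total: 4 + 4 = 8.

8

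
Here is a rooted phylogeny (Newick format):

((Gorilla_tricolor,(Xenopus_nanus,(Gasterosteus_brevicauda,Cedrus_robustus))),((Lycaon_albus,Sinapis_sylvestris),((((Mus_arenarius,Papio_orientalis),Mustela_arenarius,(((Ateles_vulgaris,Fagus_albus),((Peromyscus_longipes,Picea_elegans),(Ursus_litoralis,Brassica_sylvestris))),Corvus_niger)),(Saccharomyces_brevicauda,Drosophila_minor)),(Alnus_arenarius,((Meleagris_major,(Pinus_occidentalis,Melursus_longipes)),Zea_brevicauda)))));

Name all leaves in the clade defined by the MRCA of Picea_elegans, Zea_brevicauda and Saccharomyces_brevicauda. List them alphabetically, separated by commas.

Tracing Picea_elegans: it sits inside (Peromyscus_longipes,Picea_elegans).
Tracing Zea_brevicauda: it sits inside ((Meleagris_major,(Pinus_occidentalis,Melursus_longipes)),Zea_brevicauda).
Tracing Saccharomyces_brevicauda: it sits inside (Saccharomyces_brevicauda,Drosophila_minor).
The smallest clade enclosing all 3 is ((((Mus_arenarius,Papio_orientalis),Mustela_arenarius,(((Ateles_vulgaris,Fagus_albus),((Peromyscus_longipes,Picea_elegans),(Ursus_litoralis,Brassica_sylvestris))),Corvus_niger)),(Saccharomyces_brevicauda,Drosophila_minor)),(Alnus_arenarius,((Meleagris_major,(Pinus_occidentalis,Melursus_longipes)),Zea_brevicauda))); the answer is its 17 terminal taxa in alphabetical order.

Alnus_arenarius, Ateles_vulgaris, Brassica_sylvestris, Corvus_niger, Drosophila_minor, Fagus_albus, Meleagris_major, Melursus_longipes, Mus_arenarius, Mustela_arenarius, Papio_orientalis, Peromyscus_longipes, Picea_elegans, Pinus_occidentalis, Saccharomyces_brevicauda, Ursus_litoralis, Zea_brevicauda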